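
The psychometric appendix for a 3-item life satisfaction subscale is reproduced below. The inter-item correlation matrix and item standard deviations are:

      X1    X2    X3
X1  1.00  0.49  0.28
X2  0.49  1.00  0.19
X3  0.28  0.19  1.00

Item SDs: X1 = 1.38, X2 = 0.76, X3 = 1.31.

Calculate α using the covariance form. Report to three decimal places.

Σσ²ᵢ = 1.38² + 0.76² + 1.31² = 4.1981
Covariances σ_ij = r_ij · s_i · s_j:
  σ(X1,X2) = 0.49 × 1.38 × 0.76 = 0.5139
  σ(X1,X3) = 0.28 × 1.38 × 1.31 = 0.5062
  σ(X2,X3) = 0.19 × 0.76 × 1.31 = 0.1892
σ²_T = Σσ²ᵢ + 2·Σσ_ij = 4.1981 + 2 × 1.2093 = 6.6167
α = (3/2)·(1 − 4.1981/6.6167) = 0.548

α = 0.548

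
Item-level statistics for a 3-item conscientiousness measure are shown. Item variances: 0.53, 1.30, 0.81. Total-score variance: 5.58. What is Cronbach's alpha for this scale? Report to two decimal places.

Cronbach's alpha = 0.79

Σσ²ᵢ = 0.53 + 1.30 + 0.81 = 2.64
α = (k/(k−1))·(1 − Σσ²ᵢ/Var(T)) = (3/2)·(1 − 2.64/5.58) = 0.79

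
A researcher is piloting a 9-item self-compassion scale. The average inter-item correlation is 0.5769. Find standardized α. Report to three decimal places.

α = 0.925

Standardized α = k·r̄ / (1 + (k−1)·r̄) = 9 × 0.5769 / (1 + 8 × 0.5769)
  = 5.1921 / 5.6152 = 0.925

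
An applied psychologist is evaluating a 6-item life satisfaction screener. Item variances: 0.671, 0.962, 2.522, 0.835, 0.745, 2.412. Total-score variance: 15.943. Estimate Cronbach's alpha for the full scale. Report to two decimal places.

ΣVar(i) = 0.671 + 0.962 + 2.522 + 0.835 + 0.745 + 2.412 = 8.147
α = (k/(k−1))·(1 − ΣVar(i)/σ²_total) = (6/5)·(1 − 8.147/15.943) = 0.59

α = 0.59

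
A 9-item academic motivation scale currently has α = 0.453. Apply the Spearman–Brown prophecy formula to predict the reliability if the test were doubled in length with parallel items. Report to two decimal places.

predicted reliability = 0.62

Length factor m = 2
α' = m·α / (1 + (m−1)·α)
   = 2 × 0.453 / (1 + (2 − 1) × 0.453)
   = 0.9060 / 1.4530 = 0.62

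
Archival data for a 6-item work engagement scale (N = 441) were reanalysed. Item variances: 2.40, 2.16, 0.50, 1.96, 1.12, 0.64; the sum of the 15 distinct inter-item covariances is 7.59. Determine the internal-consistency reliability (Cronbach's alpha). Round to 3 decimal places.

Σσᵢ² = 2.40 + 2.16 + 0.50 + 1.96 + 1.12 + 0.64 = 8.78
Sum of distinct covariances = 7.59
Var(T) = Σσᵢ² + 2·Σcov = 8.78 + 2 × 7.59 = 23.96
α = (6/5)·(1 − 8.78/23.96) = 0.760

α = 0.760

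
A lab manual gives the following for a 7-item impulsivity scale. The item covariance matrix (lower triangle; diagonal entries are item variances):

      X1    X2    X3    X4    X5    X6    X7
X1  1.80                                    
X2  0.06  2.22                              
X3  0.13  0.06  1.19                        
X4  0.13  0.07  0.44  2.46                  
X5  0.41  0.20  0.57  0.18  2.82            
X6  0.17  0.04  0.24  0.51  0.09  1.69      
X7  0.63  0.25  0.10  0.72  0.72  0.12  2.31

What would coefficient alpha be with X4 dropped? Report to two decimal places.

coefficient alpha = 0.46

Remaining items: X1, X2, X3, X5, X6, X7 (k = 6).
ΣVar(i) = 1.80 + 2.22 + 1.19 + 2.82 + 1.69 + 2.31 = 12.03
total variance = 12.03 + 2 × 3.79 = 19.61
α (item deleted) = (6/5)·(1 − 12.03/19.61) = 0.46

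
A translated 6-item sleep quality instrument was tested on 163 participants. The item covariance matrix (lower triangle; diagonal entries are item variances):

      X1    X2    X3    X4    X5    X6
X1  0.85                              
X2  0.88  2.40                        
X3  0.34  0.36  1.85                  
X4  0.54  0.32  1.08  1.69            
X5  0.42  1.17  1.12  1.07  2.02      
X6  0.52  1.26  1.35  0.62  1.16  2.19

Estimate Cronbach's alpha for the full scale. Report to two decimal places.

Σσᵢ² = 0.85 + 2.40 + 1.85 + 1.69 + 2.02 + 2.19 = 11.00
Sum of off-diagonal covariances = 12.21
σ²_T = 11.00 + 2 × 12.21 = 35.42
α = (k/(k−1))·(1 − Σσᵢ²/σ²_T) = (6/5)·(1 − 11.00/35.42) = 0.83

α = 0.83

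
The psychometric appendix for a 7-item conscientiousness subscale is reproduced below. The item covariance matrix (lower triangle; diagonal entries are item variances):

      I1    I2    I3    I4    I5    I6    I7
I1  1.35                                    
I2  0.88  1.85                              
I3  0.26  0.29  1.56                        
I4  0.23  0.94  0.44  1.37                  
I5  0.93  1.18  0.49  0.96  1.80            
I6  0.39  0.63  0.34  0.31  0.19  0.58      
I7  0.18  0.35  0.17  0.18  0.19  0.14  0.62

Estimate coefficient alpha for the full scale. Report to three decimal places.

sum of item variances = 1.35 + 1.85 + 1.56 + 1.37 + 1.80 + 0.58 + 0.62 = 9.13
Sum of off-diagonal covariances = 9.67
Var(T) = 9.13 + 2 × 9.67 = 28.47
α = (k/(k−1))·(1 − sum of item variances/Var(T)) = (7/6)·(1 − 9.13/28.47) = 0.793

α = 0.793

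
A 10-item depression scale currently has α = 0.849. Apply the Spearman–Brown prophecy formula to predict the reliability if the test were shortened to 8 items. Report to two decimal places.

predicted reliability = 0.82

Length factor m = 8/10 = 0.8000
α' = m·α / (1 − (1−m)·α)
   = 8/10 × 0.849 / (1 − (1 − 8/10) × 0.849)
   = 0.6792 / 0.8302 = 0.82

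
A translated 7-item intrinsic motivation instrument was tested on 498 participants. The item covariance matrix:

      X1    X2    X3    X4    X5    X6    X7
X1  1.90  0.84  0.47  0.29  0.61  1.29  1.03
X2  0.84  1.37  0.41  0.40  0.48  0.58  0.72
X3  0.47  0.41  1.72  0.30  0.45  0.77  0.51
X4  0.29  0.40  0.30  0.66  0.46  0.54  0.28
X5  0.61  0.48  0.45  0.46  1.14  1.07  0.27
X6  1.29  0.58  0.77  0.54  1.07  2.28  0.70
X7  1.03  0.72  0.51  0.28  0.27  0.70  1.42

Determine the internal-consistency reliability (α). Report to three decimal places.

ΣVar(i) = 1.90 + 1.37 + 1.72 + 0.66 + 1.14 + 2.28 + 1.42 = 10.49
Σ_{i<j} σ_ij = 12.47
σ²_T = 10.49 + 2 × 12.47 = 35.43
α = (k/(k−1))·(1 − ΣVar(i)/σ²_T) = (7/6)·(1 − 10.49/35.43) = 0.821

α = 0.821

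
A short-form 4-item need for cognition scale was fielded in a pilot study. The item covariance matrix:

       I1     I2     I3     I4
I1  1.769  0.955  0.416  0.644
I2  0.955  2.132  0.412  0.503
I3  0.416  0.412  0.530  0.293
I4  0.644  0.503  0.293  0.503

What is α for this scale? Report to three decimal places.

Σσᵢ² = 1.769 + 2.132 + 0.530 + 0.503 = 4.934
Sum of off-diagonal covariances = 3.223
Var(T) = 4.934 + 2 × 3.223 = 11.380
α = (k/(k−1))·(1 − Σσᵢ²/Var(T)) = (4/3)·(1 − 4.934/11.380) = 0.755

α = 0.755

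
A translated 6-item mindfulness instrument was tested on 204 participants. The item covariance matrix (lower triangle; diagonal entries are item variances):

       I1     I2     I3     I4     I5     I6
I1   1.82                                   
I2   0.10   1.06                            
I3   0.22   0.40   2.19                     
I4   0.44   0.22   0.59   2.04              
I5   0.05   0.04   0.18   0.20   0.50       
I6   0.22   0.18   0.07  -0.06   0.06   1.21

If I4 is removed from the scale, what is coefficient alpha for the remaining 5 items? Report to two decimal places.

Remaining items: I1, I2, I3, I5, I6 (k = 5).
Σσ²ᵢ = 1.82 + 1.06 + 2.19 + 0.50 + 1.21 = 6.78
total variance = 6.78 + 2 × 1.52 = 9.82
α (item deleted) = (5/4)·(1 − 6.78/9.82) = 0.39

α = 0.39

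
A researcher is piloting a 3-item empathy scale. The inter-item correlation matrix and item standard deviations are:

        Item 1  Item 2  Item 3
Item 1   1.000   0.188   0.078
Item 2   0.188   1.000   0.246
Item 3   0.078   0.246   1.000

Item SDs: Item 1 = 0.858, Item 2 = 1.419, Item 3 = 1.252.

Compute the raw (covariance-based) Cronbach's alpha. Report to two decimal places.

Σσ²ᵢ = 0.858² + 1.419² + 1.252² = 4.3172
Covariances σ_ij = r_ij · s_i · s_j:
  σ(Item 1,Item 2) = 0.188 × 0.858 × 1.419 = 0.2289
  σ(Item 1,Item 3) = 0.078 × 0.858 × 1.252 = 0.0838
  σ(Item 2,Item 3) = 0.246 × 1.419 × 1.252 = 0.4370
σ²_T = Σσ²ᵢ + 2·Σσ_ij = 4.3172 + 2 × 0.7497 = 5.8166
α = (3/2)·(1 − 4.3172/5.8166) = 0.39

Cronbach's alpha = 0.39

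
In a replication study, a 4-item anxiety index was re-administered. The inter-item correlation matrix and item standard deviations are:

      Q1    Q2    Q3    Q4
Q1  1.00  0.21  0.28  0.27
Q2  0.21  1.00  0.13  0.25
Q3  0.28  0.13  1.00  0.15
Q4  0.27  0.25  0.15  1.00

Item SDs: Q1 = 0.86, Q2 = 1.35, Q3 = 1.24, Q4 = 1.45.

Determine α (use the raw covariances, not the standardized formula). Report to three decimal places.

Σσ²ᵢ = 0.86² + 1.35² + 1.24² + 1.45² = 6.2022
Covariances σ_ij = r_ij · s_i · s_j:
  σ(Q1,Q2) = 0.21 × 0.86 × 1.35 = 0.2438
  σ(Q1,Q3) = 0.28 × 0.86 × 1.24 = 0.2986
  σ(Q1,Q4) = 0.27 × 0.86 × 1.45 = 0.3367
  σ(Q2,Q3) = 0.13 × 1.35 × 1.24 = 0.2176
  σ(Q2,Q4) = 0.25 × 1.35 × 1.45 = 0.4894
  σ(Q3,Q4) = 0.15 × 1.24 × 1.45 = 0.2697
σ²_T = Σσ²ᵢ + 2·Σσ_ij = 6.2022 + 2 × 1.8558 = 9.9138
α = (4/3)·(1 − 6.2022/9.9138) = 0.499

α = 0.499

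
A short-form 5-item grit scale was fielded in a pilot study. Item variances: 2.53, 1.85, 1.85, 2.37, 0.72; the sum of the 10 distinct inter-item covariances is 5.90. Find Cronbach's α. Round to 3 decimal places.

sum of item variances = 2.53 + 1.85 + 1.85 + 2.37 + 0.72 = 9.32
Sum of distinct covariances = 5.90
σ²_T = sum of item variances + 2·Σcov = 9.32 + 2 × 5.90 = 21.12
α = (5/4)·(1 − 9.32/21.12) = 0.698

Cronbach's α = 0.698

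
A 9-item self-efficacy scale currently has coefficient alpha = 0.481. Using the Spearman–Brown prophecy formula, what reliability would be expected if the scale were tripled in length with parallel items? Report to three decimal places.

predicted reliability = 0.735

Length factor m = 3
α' = m·α / (1 + (m−1)·α)
   = 3 × 0.481 / (1 + (3 − 1) × 0.481)
   = 1.4430 / 1.9620 = 0.735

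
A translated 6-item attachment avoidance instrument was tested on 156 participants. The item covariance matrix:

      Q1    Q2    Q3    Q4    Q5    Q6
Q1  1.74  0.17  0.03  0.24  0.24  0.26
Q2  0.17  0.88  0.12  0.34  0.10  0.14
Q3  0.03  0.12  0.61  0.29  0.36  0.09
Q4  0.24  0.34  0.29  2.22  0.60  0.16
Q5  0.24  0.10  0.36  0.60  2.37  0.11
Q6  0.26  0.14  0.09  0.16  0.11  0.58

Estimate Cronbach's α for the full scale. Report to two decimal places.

Σσ²ᵢ = 1.74 + 0.88 + 0.61 + 2.22 + 2.37 + 0.58 = 8.40
Sum of off-diagonal covariances = 3.25
σ²_T = 8.40 + 2 × 3.25 = 14.90
α = (k/(k−1))·(1 − Σσ²ᵢ/σ²_T) = (6/5)·(1 − 8.40/14.90) = 0.52

Cronbach's α = 0.52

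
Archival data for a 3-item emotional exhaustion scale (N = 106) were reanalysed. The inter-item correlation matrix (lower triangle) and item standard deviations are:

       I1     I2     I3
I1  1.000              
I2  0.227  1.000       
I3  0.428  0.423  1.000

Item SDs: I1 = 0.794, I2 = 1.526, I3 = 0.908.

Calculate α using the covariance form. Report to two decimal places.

Σσ²ᵢ = 0.794² + 1.526² + 0.908² = 3.7836
Covariances σ_ij = r_ij · s_i · s_j:
  σ(I1,I2) = 0.227 × 0.794 × 1.526 = 0.2750
  σ(I1,I3) = 0.428 × 0.794 × 0.908 = 0.3086
  σ(I2,I3) = 0.423 × 1.526 × 0.908 = 0.5861
σ²_T = Σσ²ᵢ + 2·Σσ_ij = 3.7836 + 2 × 1.1697 = 6.1230
α = (3/2)·(1 − 3.7836/6.1230) = 0.57

α = 0.57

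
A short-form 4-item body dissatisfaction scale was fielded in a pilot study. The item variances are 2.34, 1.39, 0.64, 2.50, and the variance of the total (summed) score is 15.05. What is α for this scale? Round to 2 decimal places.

α = 0.72

Σσᵢ² = 2.34 + 1.39 + 0.64 + 2.50 = 6.87
α = (k/(k−1))·(1 − Σσᵢ²/total variance) = (4/3)·(1 − 6.87/15.05) = 0.72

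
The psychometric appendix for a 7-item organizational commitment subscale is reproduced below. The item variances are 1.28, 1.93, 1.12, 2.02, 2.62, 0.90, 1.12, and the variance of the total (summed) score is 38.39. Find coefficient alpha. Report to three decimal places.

sum of item variances = 1.28 + 1.93 + 1.12 + 2.02 + 2.62 + 0.90 + 1.12 = 10.99
α = (k/(k−1))·(1 − sum of item variances/σ²_T) = (7/6)·(1 − 10.99/38.39) = 0.833

α = 0.833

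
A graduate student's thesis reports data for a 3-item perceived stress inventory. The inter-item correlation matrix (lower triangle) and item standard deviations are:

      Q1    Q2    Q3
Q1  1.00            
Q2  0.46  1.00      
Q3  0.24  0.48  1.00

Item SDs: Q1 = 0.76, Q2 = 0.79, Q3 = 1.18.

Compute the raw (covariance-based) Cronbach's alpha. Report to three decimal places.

α = 0.630

Σσ²ᵢ = 0.76² + 0.79² + 1.18² = 2.5941
Covariances σ_ij = r_ij · s_i · s_j:
  σ(Q1,Q2) = 0.46 × 0.76 × 0.79 = 0.2762
  σ(Q1,Q3) = 0.24 × 0.76 × 1.18 = 0.2152
  σ(Q2,Q3) = 0.48 × 0.79 × 1.18 = 0.4475
σ²_T = Σσ²ᵢ + 2·Σσ_ij = 2.5941 + 2 × 0.9389 = 4.4719
α = (3/2)·(1 − 2.5941/4.4719) = 0.630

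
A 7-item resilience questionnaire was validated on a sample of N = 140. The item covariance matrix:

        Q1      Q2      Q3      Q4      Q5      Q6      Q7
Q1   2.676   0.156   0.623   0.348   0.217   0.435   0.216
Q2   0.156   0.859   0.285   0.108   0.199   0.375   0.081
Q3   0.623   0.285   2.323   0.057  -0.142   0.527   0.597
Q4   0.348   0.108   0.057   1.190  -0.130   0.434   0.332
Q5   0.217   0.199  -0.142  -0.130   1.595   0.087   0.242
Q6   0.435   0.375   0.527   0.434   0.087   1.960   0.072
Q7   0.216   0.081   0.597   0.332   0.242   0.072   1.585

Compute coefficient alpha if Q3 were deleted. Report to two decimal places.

coefficient alpha = 0.47

Remaining items: Q1, Q2, Q4, Q5, Q6, Q7 (k = 6).
sum of item variances = 2.676 + 0.859 + 1.190 + 1.595 + 1.960 + 1.585 = 9.865
σ²_T = 9.865 + 2 × 3.172 = 16.209
α (item deleted) = (6/5)·(1 − 9.865/16.209) = 0.47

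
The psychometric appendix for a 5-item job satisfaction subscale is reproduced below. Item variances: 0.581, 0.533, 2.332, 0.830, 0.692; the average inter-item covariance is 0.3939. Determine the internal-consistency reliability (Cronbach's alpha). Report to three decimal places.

sum of item variances = 0.581 + 0.533 + 2.332 + 0.830 + 0.692 = 4.968
Sum of the 10 distinct covariances = 10 × 0.3939 = 3.9390
total variance = sum of item variances + 2·Σcov = 4.968 + 2 × 3.9390 = 12.8460
α = (5/4)·(1 − 4.968/12.8460) = 0.767

Cronbach's alpha = 0.767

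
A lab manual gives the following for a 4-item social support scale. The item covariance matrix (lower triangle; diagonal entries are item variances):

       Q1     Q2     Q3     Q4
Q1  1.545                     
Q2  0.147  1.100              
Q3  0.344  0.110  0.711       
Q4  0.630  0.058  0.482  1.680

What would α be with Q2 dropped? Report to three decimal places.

α = 0.638

Remaining items: Q1, Q3, Q4 (k = 3).
sum of item variances = 1.545 + 0.711 + 1.680 = 3.936
σ²_total = 3.936 + 2 × 1.456 = 6.848
α (item deleted) = (3/2)·(1 − 3.936/6.848) = 0.638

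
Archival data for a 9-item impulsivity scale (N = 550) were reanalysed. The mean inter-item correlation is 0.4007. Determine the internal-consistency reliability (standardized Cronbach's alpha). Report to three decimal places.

standardized Cronbach's alpha = 0.857

Standardized α = k·r̄ / (1 + (k−1)·r̄) = 9 × 0.4007 / (1 + 8 × 0.4007)
  = 3.6063 / 4.2056 = 0.857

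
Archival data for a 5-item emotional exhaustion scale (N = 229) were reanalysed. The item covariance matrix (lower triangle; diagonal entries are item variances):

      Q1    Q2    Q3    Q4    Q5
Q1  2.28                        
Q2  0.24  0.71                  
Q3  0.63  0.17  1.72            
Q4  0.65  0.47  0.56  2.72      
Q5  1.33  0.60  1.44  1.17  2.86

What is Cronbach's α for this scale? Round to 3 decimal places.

Σσᵢ² = 2.28 + 0.71 + 1.72 + 2.72 + 2.86 = 10.29
Sum of the distinct covariances = 7.26
σ²_T = 10.29 + 2 × 7.26 = 24.81
α = (k/(k−1))·(1 − Σσᵢ²/σ²_T) = (5/4)·(1 − 10.29/24.81) = 0.732

α = 0.732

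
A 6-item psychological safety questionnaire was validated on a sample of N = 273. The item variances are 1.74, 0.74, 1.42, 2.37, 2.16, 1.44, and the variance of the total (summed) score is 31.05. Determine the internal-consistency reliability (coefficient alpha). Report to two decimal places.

α = 0.82

ΣVar(i) = 1.74 + 0.74 + 1.42 + 2.37 + 2.16 + 1.44 = 9.87
α = (k/(k−1))·(1 − ΣVar(i)/σ²_total) = (6/5)·(1 − 9.87/31.05) = 0.82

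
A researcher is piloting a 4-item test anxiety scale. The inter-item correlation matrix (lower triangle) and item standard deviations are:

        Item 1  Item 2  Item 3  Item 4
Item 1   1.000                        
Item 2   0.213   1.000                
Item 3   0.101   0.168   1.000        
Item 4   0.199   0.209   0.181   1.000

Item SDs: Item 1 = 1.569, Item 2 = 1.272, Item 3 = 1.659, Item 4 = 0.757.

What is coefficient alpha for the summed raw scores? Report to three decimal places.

coefficient alpha = 0.421

Σσ²ᵢ = 1.569² + 1.272² + 1.659² + 0.757² = 7.4051
Covariances σ_ij = r_ij · s_i · s_j:
  σ(Item 1,Item 2) = 0.213 × 1.569 × 1.272 = 0.4251
  σ(Item 1,Item 3) = 0.101 × 1.569 × 1.659 = 0.2629
  σ(Item 1,Item 4) = 0.199 × 1.569 × 0.757 = 0.2364
  σ(Item 2,Item 3) = 0.168 × 1.272 × 1.659 = 0.3545
  σ(Item 2,Item 4) = 0.209 × 1.272 × 0.757 = 0.2012
  σ(Item 3,Item 4) = 0.181 × 1.659 × 0.757 = 0.2273
σ²_T = Σσ²ᵢ + 2·Σσ_ij = 7.4051 + 2 × 1.7074 = 10.8199
α = (4/3)·(1 − 7.4051/10.8199) = 0.421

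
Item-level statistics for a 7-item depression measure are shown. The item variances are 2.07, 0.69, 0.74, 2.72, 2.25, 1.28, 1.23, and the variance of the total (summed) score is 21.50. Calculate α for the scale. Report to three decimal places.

α = 0.571

sum of item variances = 2.07 + 0.69 + 0.74 + 2.72 + 2.25 + 1.28 + 1.23 = 10.98
α = (k/(k−1))·(1 − sum of item variances/σ²_total) = (7/6)·(1 − 10.98/21.50) = 0.571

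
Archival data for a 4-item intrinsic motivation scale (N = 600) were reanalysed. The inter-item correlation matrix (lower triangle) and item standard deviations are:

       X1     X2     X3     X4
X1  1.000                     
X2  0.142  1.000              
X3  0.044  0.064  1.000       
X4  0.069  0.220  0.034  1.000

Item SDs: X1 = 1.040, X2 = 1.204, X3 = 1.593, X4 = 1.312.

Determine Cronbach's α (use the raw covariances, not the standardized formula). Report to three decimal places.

Σσ²ᵢ = 1.040² + 1.204² + 1.593² + 1.312² = 6.7902
Covariances σ_ij = r_ij · s_i · s_j:
  σ(X1,X2) = 0.142 × 1.040 × 1.204 = 0.1778
  σ(X1,X3) = 0.044 × 1.040 × 1.593 = 0.0729
  σ(X1,X4) = 0.069 × 1.040 × 1.312 = 0.0941
  σ(X2,X3) = 0.064 × 1.204 × 1.593 = 0.1228
  σ(X2,X4) = 0.220 × 1.204 × 1.312 = 0.3475
  σ(X3,X4) = 0.034 × 1.593 × 1.312 = 0.0711
σ²_T = Σσ²ᵢ + 2·Σσ_ij = 6.7902 + 2 × 0.8862 = 8.5626
α = (4/3)·(1 − 6.7902/8.5626) = 0.276

Cronbach's α = 0.276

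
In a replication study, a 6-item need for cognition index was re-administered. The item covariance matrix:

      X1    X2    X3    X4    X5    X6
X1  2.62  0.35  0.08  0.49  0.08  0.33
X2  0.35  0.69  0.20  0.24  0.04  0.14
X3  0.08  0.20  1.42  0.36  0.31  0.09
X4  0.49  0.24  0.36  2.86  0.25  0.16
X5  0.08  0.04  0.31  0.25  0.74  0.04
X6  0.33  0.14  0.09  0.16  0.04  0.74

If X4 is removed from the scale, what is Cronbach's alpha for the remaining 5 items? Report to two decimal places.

Remaining items: X1, X2, X3, X5, X6 (k = 5).
Σσ²ᵢ = 2.62 + 0.69 + 1.42 + 0.74 + 0.74 = 6.21
σ²_total = 6.21 + 2 × 1.66 = 9.53
α (item deleted) = (5/4)·(1 − 6.21/9.53) = 0.44

α = 0.44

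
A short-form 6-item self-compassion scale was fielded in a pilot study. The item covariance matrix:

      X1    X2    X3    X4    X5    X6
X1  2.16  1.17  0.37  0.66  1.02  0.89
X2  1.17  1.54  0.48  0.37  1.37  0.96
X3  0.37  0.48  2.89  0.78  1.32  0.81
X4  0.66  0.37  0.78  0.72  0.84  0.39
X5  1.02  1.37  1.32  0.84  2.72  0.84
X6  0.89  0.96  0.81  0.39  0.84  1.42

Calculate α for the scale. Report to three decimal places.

α = 0.818

Σσ²ᵢ = 2.16 + 1.54 + 2.89 + 0.72 + 2.72 + 1.42 = 11.45
Sum of off-diagonal covariances = 12.27
Var(T) = 11.45 + 2 × 12.27 = 35.99
α = (k/(k−1))·(1 − Σσ²ᵢ/Var(T)) = (6/5)·(1 − 11.45/35.99) = 0.818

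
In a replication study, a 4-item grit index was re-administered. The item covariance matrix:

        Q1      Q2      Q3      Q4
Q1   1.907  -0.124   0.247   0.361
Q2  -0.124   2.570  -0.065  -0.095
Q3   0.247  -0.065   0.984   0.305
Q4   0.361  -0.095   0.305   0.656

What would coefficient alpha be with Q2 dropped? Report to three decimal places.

Remaining items: Q1, Q3, Q4 (k = 3).
Σσᵢ² = 1.907 + 0.984 + 0.656 = 3.547
total variance = 3.547 + 2 × 0.913 = 5.373
α (item deleted) = (3/2)·(1 − 3.547/5.373) = 0.510

α = 0.510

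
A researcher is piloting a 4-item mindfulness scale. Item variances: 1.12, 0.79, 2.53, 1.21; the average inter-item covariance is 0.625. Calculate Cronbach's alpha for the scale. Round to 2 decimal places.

sum of item variances = 1.12 + 0.79 + 2.53 + 1.21 = 5.65
Sum of the 6 distinct covariances = 6 × 0.625 = 3.750
σ²_total = sum of item variances + 2·Σcov = 5.65 + 2 × 3.750 = 13.150
α = (4/3)·(1 − 5.65/13.150) = 0.76

Cronbach's alpha = 0.76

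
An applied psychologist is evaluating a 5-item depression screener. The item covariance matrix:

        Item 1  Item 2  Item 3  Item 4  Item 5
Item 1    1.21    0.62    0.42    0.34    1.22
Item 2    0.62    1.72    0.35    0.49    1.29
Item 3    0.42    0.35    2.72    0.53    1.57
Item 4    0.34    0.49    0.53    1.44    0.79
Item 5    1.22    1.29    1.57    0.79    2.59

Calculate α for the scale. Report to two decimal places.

ΣVar(i) = 1.21 + 1.72 + 2.72 + 1.44 + 2.59 = 9.68
Sum of off-diagonal covariances = 7.62
σ²_T = 9.68 + 2 × 7.62 = 24.92
α = (k/(k−1))·(1 − ΣVar(i)/σ²_T) = (5/4)·(1 − 9.68/24.92) = 0.76

α = 0.76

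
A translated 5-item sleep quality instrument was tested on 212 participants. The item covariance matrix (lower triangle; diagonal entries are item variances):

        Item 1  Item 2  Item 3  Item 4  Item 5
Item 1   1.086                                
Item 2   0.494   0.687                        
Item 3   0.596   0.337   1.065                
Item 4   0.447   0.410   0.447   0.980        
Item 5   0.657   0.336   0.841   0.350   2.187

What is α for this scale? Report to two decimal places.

Σσ²ᵢ = 1.086 + 0.687 + 1.065 + 0.980 + 2.187 = 6.005
Sum of the distinct covariances = 4.915
σ²_total = 6.005 + 2 × 4.915 = 15.835
α = (k/(k−1))·(1 − Σσ²ᵢ/σ²_total) = (5/4)·(1 − 6.005/15.835) = 0.78

α = 0.78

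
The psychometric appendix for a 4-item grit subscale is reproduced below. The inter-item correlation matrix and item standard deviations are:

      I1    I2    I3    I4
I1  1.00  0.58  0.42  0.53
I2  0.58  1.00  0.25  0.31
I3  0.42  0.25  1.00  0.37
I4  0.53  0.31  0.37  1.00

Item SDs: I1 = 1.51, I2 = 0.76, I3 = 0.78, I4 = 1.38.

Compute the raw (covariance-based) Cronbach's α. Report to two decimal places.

Cronbach's α = 0.72

Σσ²ᵢ = 1.51² + 0.76² + 0.78² + 1.38² = 5.3705
Covariances σ_ij = r_ij · s_i · s_j:
  σ(I1,I2) = 0.58 × 1.51 × 0.76 = 0.6656
  σ(I1,I3) = 0.42 × 1.51 × 0.78 = 0.4947
  σ(I1,I4) = 0.53 × 1.51 × 1.38 = 1.1044
  σ(I2,I3) = 0.25 × 0.76 × 0.78 = 0.1482
  σ(I2,I4) = 0.31 × 0.76 × 1.38 = 0.3251
  σ(I3,I4) = 0.37 × 0.78 × 1.38 = 0.3983
σ²_T = Σσ²ᵢ + 2·Σσ_ij = 5.3705 + 2 × 3.1363 = 11.6431
α = (4/3)·(1 − 5.3705/11.6431) = 0.72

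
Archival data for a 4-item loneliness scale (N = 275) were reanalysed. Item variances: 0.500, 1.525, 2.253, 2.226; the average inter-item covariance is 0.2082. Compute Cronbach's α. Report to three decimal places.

α = 0.370

Σσᵢ² = 0.500 + 1.525 + 2.253 + 2.226 = 6.504
Sum of the 6 distinct covariances = 6 × 0.2082 = 1.2492
σ²_T = Σσᵢ² + 2·Σcov = 6.504 + 2 × 1.2492 = 9.0024
α = (4/3)·(1 − 6.504/9.0024) = 0.370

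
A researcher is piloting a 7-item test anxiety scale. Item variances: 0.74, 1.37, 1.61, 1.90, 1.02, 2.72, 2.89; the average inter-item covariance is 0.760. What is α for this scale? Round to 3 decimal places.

α = 0.843

ΣVar(i) = 0.74 + 1.37 + 1.61 + 1.90 + 1.02 + 2.72 + 2.89 = 12.25
Sum of the 21 distinct covariances = 21 × 0.760 = 15.960
total variance = ΣVar(i) + 2·Σcov = 12.25 + 2 × 15.960 = 44.170
α = (7/6)·(1 − 12.25/44.170) = 0.843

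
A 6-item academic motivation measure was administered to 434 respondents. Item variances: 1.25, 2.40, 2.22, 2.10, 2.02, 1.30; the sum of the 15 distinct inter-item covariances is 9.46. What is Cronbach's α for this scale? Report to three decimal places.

sum of item variances = 1.25 + 2.40 + 2.22 + 2.10 + 2.02 + 1.30 = 11.29
Sum of distinct covariances = 9.46
σ²_T = sum of item variances + 2·Σcov = 11.29 + 2 × 9.46 = 30.21
α = (6/5)·(1 − 11.29/30.21) = 0.752

α = 0.752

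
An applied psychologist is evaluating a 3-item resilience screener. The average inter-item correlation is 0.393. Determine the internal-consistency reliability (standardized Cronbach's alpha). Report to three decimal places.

Standardized α = k·r̄ / (1 + (k−1)·r̄) = 3 × 0.393 / (1 + 2 × 0.393)
  = 1.1790 / 1.7860 = 0.660

standardized Cronbach's alpha = 0.660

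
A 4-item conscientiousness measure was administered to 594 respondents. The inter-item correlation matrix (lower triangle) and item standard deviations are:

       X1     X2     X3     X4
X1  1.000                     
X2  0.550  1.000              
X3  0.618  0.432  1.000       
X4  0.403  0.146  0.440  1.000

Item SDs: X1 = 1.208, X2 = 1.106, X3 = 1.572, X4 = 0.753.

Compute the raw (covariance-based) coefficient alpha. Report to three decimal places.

coefficient alpha = 0.749

Σσ²ᵢ = 1.208² + 1.106² + 1.572² + 0.753² = 5.7207
Covariances σ_ij = r_ij · s_i · s_j:
  σ(X1,X2) = 0.550 × 1.208 × 1.106 = 0.7348
  σ(X1,X3) = 0.618 × 1.208 × 1.572 = 1.1736
  σ(X1,X4) = 0.403 × 1.208 × 0.753 = 0.3666
  σ(X2,X3) = 0.432 × 1.106 × 1.572 = 0.7511
  σ(X2,X4) = 0.146 × 1.106 × 0.753 = 0.1216
  σ(X3,X4) = 0.440 × 1.572 × 0.753 = 0.5208
σ²_T = Σσ²ᵢ + 2·Σσ_ij = 5.7207 + 2 × 3.6685 = 13.0577
α = (4/3)·(1 − 5.7207/13.0577) = 0.749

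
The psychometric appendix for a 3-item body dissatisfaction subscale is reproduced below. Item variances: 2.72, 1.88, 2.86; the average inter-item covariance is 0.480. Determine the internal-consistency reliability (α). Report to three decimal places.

α = 0.418

Σσ²ᵢ = 2.72 + 1.88 + 2.86 = 7.46
Sum of the 3 distinct covariances = 3 × 0.480 = 1.440
σ²_T = Σσ²ᵢ + 2·Σcov = 7.46 + 2 × 1.440 = 10.340
α = (3/2)·(1 − 7.46/10.340) = 0.418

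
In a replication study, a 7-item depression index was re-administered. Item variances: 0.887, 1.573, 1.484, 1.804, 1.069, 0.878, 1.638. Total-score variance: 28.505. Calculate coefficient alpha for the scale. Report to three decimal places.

α = 0.785

Σσ²ᵢ = 0.887 + 1.573 + 1.484 + 1.804 + 1.069 + 0.878 + 1.638 = 9.333
α = (k/(k−1))·(1 − Σσ²ᵢ/σ²_total) = (7/6)·(1 − 9.333/28.505) = 0.785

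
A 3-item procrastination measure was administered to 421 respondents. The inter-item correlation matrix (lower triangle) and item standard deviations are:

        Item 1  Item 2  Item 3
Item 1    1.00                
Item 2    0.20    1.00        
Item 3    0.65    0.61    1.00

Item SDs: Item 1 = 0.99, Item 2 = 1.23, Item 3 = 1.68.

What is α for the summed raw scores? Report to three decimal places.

Σσ²ᵢ = 0.99² + 1.23² + 1.68² = 5.3154
Covariances σ_ij = r_ij · s_i · s_j:
  σ(Item 1,Item 2) = 0.20 × 0.99 × 1.23 = 0.2435
  σ(Item 1,Item 3) = 0.65 × 0.99 × 1.68 = 1.0811
  σ(Item 2,Item 3) = 0.61 × 1.23 × 1.68 = 1.2605
σ²_T = Σσ²ᵢ + 2·Σσ_ij = 5.3154 + 2 × 2.5851 = 10.4856
α = (3/2)·(1 − 5.3154/10.4856) = 0.740

α = 0.740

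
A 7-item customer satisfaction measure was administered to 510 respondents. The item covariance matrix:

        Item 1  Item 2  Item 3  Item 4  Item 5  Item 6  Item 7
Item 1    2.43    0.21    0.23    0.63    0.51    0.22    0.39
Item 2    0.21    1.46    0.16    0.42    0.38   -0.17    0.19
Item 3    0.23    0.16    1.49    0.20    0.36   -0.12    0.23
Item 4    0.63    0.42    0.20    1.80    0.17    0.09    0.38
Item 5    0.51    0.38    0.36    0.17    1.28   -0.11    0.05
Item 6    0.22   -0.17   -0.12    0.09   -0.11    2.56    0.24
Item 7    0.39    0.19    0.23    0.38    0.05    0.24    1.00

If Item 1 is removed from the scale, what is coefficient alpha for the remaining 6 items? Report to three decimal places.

coefficient alpha = 0.408

Remaining items: Item 2, Item 3, Item 4, Item 5, Item 6, Item 7 (k = 6).
Σσ²ᵢ = 1.46 + 1.49 + 1.80 + 1.28 + 2.56 + 1.00 = 9.59
Var(T) = 9.59 + 2 × 2.47 = 14.53
α (item deleted) = (6/5)·(1 − 9.59/14.53) = 0.408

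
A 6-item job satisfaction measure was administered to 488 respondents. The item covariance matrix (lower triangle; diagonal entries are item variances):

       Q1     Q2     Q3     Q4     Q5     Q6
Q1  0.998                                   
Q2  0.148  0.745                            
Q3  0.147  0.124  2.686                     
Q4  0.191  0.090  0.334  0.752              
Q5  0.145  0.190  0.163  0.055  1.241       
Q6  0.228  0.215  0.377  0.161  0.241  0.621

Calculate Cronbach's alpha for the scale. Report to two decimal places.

sum of item variances = 0.998 + 0.745 + 2.686 + 0.752 + 1.241 + 0.621 = 7.043
Σ_{i<j} σ_ij = 2.809
σ²_T = 7.043 + 2 × 2.809 = 12.661
α = (k/(k−1))·(1 − sum of item variances/σ²_T) = (6/5)·(1 − 7.043/12.661) = 0.53

α = 0.53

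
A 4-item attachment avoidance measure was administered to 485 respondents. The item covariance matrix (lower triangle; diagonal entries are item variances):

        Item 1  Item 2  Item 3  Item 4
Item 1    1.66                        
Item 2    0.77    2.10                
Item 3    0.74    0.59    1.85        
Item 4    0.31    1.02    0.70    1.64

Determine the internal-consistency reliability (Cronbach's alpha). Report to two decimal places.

Σσᵢ² = 1.66 + 2.10 + 1.85 + 1.64 = 7.25
Sum of the distinct covariances = 4.13
σ²_total = 7.25 + 2 × 4.13 = 15.51
α = (k/(k−1))·(1 − Σσᵢ²/σ²_total) = (4/3)·(1 − 7.25/15.51) = 0.71

α = 0.71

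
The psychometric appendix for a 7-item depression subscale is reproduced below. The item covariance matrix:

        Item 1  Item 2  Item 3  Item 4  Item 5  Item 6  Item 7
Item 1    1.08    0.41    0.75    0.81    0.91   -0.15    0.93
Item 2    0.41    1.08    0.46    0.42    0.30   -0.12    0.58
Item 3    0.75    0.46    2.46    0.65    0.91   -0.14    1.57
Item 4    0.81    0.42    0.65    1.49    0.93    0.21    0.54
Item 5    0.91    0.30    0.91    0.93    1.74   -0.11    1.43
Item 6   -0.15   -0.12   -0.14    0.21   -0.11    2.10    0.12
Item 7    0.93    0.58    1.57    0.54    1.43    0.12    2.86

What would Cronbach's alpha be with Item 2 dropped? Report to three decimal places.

Remaining items: Item 1, Item 3, Item 4, Item 5, Item 6, Item 7 (k = 6).
Σσᵢ² = 1.08 + 2.46 + 1.49 + 1.74 + 2.10 + 2.86 = 11.73
σ²_T = 11.73 + 2 × 9.36 = 30.45
α (item deleted) = (6/5)·(1 − 11.73/30.45) = 0.738

α = 0.738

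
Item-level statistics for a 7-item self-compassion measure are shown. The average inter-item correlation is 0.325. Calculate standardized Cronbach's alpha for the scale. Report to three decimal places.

α = 0.771

Standardized α = k·r̄ / (1 + (k−1)·r̄) = 7 × 0.325 / (1 + 6 × 0.325)
  = 2.2750 / 2.9500 = 0.771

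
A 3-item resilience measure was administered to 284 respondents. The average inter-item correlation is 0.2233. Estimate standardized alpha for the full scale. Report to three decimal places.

Standardized α = k·r̄ / (1 + (k−1)·r̄) = 3 × 0.2233 / (1 + 2 × 0.2233)
  = 0.6699 / 1.4466 = 0.463

α = 0.463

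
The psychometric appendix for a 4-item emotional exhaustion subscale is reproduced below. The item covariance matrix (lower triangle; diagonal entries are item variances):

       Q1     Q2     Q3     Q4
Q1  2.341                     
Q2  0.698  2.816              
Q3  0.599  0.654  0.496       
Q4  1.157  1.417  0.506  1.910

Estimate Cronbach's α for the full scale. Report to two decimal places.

Cronbach's α = 0.76

Σσ²ᵢ = 2.341 + 2.816 + 0.496 + 1.910 = 7.563
Σ_{i<j} σ_ij = 5.031
σ²_T = 7.563 + 2 × 5.031 = 17.625
α = (k/(k−1))·(1 − Σσ²ᵢ/σ²_T) = (4/3)·(1 − 7.563/17.625) = 0.76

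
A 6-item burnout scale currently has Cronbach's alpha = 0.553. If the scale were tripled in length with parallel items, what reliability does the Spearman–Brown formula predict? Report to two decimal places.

predicted reliability = 0.79

Length factor m = 3
α' = m·α / (1 + (m−1)·α)
   = 3 × 0.553 / (1 + (3 − 1) × 0.553)
   = 1.6590 / 2.1060 = 0.79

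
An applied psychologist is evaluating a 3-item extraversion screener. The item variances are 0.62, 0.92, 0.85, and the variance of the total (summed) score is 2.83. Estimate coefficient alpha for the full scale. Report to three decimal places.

coefficient alpha = 0.233

Σσ²ᵢ = 0.62 + 0.92 + 0.85 = 2.39
α = (k/(k−1))·(1 − Σσ²ᵢ/σ²_total) = (3/2)·(1 − 2.39/2.83) = 0.233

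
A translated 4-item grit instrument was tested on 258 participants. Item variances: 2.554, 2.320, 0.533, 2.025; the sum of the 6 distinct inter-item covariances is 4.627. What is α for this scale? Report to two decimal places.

α = 0.74

Σσ²ᵢ = 2.554 + 2.320 + 0.533 + 2.025 = 7.432
Sum of distinct covariances = 4.627
σ²_T = Σσ²ᵢ + 2·Σcov = 7.432 + 2 × 4.627 = 16.686
α = (4/3)·(1 − 7.432/16.686) = 0.74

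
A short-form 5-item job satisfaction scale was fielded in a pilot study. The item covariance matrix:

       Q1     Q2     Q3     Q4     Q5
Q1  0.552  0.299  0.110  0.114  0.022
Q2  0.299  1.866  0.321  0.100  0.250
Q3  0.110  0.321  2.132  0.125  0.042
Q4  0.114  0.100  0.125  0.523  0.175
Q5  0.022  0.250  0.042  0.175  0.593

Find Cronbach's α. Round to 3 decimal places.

α = 0.444

Σσ²ᵢ = 0.552 + 1.866 + 2.132 + 0.523 + 0.593 = 5.666
Sum of off-diagonal covariances = 1.558
σ²_T = 5.666 + 2 × 1.558 = 8.782
α = (k/(k−1))·(1 − Σσ²ᵢ/σ²_T) = (5/4)·(1 − 5.666/8.782) = 0.444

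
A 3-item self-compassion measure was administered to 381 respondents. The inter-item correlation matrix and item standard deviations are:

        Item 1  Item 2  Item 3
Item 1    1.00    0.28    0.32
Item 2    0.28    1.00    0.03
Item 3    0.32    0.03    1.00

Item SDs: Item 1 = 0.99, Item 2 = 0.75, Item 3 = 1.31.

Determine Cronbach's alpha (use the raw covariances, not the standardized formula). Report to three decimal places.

Σσ²ᵢ = 0.99² + 0.75² + 1.31² = 3.2587
Covariances σ_ij = r_ij · s_i · s_j:
  σ(Item 1,Item 2) = 0.28 × 0.99 × 0.75 = 0.2079
  σ(Item 1,Item 3) = 0.32 × 0.99 × 1.31 = 0.4150
  σ(Item 2,Item 3) = 0.03 × 0.75 × 1.31 = 0.0295
σ²_T = Σσ²ᵢ + 2·Σσ_ij = 3.2587 + 2 × 0.6524 = 4.5635
α = (3/2)·(1 − 3.2587/4.5635) = 0.429

Cronbach's alpha = 0.429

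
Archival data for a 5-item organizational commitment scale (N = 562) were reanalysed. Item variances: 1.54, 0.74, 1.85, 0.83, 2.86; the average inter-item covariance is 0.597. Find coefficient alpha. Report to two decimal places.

Σσ²ᵢ = 1.54 + 0.74 + 1.85 + 0.83 + 2.86 = 7.82
Sum of the 10 distinct covariances = 10 × 0.597 = 5.970
σ²_T = Σσ²ᵢ + 2·Σcov = 7.82 + 2 × 5.970 = 19.760
α = (5/4)·(1 − 7.82/19.760) = 0.76

coefficient alpha = 0.76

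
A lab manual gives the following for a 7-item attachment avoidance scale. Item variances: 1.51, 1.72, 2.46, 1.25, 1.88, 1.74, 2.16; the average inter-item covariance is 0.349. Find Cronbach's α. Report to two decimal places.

ΣVar(i) = 1.51 + 1.72 + 2.46 + 1.25 + 1.88 + 1.74 + 2.16 = 12.72
Sum of the 21 distinct covariances = 21 × 0.349 = 7.329
total variance = ΣVar(i) + 2·Σcov = 12.72 + 2 × 7.329 = 27.378
α = (7/6)·(1 − 12.72/27.378) = 0.62

Cronbach's α = 0.62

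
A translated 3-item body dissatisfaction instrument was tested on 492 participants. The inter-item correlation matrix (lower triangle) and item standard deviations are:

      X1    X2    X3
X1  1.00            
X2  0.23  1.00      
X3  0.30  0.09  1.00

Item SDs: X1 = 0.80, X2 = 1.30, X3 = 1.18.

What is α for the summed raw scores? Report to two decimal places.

α = 0.39

Σσ²ᵢ = 0.80² + 1.30² + 1.18² = 3.7224
Covariances σ_ij = r_ij · s_i · s_j:
  σ(X1,X2) = 0.23 × 0.80 × 1.30 = 0.2392
  σ(X1,X3) = 0.30 × 0.80 × 1.18 = 0.2832
  σ(X2,X3) = 0.09 × 1.30 × 1.18 = 0.1381
σ²_T = Σσ²ᵢ + 2·Σσ_ij = 3.7224 + 2 × 0.6605 = 5.0434
α = (3/2)·(1 − 3.7224/5.0434) = 0.39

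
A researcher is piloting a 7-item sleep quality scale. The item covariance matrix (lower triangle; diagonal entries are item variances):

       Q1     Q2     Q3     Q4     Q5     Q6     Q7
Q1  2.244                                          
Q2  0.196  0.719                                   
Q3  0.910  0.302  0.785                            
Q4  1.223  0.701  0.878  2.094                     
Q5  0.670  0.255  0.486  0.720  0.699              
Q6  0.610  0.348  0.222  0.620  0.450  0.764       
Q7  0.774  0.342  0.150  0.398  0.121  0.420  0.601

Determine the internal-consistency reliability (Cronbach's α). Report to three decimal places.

Σσ²ᵢ = 2.244 + 0.719 + 0.785 + 2.094 + 0.699 + 0.764 + 0.601 = 7.906
Σ_{i<j} σ_ij = 10.796
σ²_T = 7.906 + 2 × 10.796 = 29.498
α = (k/(k−1))·(1 − Σσ²ᵢ/σ²_T) = (7/6)·(1 − 7.906/29.498) = 0.854

Cronbach's α = 0.854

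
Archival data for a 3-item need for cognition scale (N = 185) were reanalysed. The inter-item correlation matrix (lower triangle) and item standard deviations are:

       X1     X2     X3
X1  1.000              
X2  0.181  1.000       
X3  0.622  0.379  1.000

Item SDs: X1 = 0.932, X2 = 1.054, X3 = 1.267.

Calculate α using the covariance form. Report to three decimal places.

α = 0.663

Σσ²ᵢ = 0.932² + 1.054² + 1.267² = 3.5848
Covariances σ_ij = r_ij · s_i · s_j:
  σ(X1,X2) = 0.181 × 0.932 × 1.054 = 0.1778
  σ(X1,X3) = 0.622 × 0.932 × 1.267 = 0.7345
  σ(X2,X3) = 0.379 × 1.054 × 1.267 = 0.5061
σ²_T = Σσ²ᵢ + 2·Σσ_ij = 3.5848 + 2 × 1.4184 = 6.4216
α = (3/2)·(1 − 3.5848/6.4216) = 0.663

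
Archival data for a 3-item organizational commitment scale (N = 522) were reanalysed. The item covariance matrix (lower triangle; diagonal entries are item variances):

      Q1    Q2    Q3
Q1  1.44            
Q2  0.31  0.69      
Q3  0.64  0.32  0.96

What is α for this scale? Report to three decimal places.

α = 0.677

Σσ²ᵢ = 1.44 + 0.69 + 0.96 = 3.09
Sum of off-diagonal covariances = 1.27
σ²_total = 3.09 + 2 × 1.27 = 5.63
α = (k/(k−1))·(1 − Σσ²ᵢ/σ²_total) = (3/2)·(1 − 3.09/5.63) = 0.677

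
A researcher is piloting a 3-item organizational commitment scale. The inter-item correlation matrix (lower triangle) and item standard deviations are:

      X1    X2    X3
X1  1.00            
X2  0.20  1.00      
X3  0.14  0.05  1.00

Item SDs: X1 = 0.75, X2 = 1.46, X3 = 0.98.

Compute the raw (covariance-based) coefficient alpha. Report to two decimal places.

α = 0.27

Σσ²ᵢ = 0.75² + 1.46² + 0.98² = 3.6545
Covariances σ_ij = r_ij · s_i · s_j:
  σ(X1,X2) = 0.20 × 0.75 × 1.46 = 0.2190
  σ(X1,X3) = 0.14 × 0.75 × 0.98 = 0.1029
  σ(X2,X3) = 0.05 × 1.46 × 0.98 = 0.0715
σ²_T = Σσ²ᵢ + 2·Σσ_ij = 3.6545 + 2 × 0.3934 = 4.4413
α = (3/2)·(1 − 3.6545/4.4413) = 0.27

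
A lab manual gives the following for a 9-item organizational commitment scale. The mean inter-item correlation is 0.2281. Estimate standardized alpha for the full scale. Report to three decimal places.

standardized alpha = 0.727

Standardized α = k·r̄ / (1 + (k−1)·r̄) = 9 × 0.2281 / (1 + 8 × 0.2281)
  = 2.0529 / 2.8248 = 0.727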